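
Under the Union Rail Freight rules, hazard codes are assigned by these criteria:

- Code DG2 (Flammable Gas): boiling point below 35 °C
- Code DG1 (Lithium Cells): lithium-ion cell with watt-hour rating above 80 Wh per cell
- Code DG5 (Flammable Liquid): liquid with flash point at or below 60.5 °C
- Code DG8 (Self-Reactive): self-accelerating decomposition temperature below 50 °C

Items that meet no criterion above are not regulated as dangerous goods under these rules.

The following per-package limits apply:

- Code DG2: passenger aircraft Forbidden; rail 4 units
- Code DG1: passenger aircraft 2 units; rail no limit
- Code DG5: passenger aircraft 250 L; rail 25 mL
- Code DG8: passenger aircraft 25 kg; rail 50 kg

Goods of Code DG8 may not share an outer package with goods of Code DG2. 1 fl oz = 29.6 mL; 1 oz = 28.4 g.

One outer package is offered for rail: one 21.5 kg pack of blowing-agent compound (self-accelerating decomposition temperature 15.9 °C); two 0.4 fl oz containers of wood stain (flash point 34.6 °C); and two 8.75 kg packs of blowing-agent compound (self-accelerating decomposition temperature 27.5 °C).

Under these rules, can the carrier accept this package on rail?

Self-accelerating decomposition temperature 15.9 °C meets the Code DG8 criterion (Self-Reactive), so the blowing-agent compound is Code DG8.
With flash point 34.6 °C (≤ 60.5 °C), the wood stain falls in Code DG5.
Blowing-agent compound: self-accelerating decomposition temperature 27.5 °C < 50 °C → Code DG8 (Self-Reactive).
Total Code DG8: 21.5 kg + (two 8.75 kg packs = 17.5 kg) = 39 kg.
That is within the Code DG8 rail limit of 50 kg.
Code DG5 quantity: two 0.4 fl oz containers = 23.68 mL.
23.68 mL ≤ 25 mL (rail limit, Code DG5) — within limit.
The segregation rule (Code DG8 with Code DG2) does not apply to Code DG8 with Code DG5.
Every hazard code is within its rail limit and no segregation rule is violated.

Yes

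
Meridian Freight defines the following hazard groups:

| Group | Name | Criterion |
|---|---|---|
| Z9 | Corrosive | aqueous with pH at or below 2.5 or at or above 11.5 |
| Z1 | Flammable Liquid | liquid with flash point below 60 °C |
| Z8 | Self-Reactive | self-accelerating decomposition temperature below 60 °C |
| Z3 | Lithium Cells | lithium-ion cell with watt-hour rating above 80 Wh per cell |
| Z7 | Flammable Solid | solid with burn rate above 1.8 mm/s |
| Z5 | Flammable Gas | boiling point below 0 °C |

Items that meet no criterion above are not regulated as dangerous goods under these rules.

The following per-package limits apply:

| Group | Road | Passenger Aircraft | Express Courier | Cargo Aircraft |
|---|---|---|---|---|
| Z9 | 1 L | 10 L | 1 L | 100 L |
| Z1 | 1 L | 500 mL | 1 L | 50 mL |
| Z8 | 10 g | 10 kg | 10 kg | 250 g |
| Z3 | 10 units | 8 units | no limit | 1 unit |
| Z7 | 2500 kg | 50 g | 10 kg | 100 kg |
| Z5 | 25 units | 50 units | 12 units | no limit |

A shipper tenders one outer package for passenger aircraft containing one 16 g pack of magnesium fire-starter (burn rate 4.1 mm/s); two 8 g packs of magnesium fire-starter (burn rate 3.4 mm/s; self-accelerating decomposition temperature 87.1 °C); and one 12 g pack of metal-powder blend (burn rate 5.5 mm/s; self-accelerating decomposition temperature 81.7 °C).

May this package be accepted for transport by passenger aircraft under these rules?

Yes

Magnesium fire-starter: burn rate 4.1 mm/s > 1.8 mm/s → Group Z7 (Flammable Solid).
With burn rate 3.4 mm/s (> 1.8 mm/s), the magnesium fire-starter falls in Group Z7.
Metal-powder blend: burn rate 5.5 mm/s > 1.8 mm/s → Group Z7 (Flammable Solid).
Total Group Z7: 16 g + (two 8 g packs = 16 g) + 12 g = 44 g.
44 g is within the passenger aircraft limit of 50 g for Group Z7.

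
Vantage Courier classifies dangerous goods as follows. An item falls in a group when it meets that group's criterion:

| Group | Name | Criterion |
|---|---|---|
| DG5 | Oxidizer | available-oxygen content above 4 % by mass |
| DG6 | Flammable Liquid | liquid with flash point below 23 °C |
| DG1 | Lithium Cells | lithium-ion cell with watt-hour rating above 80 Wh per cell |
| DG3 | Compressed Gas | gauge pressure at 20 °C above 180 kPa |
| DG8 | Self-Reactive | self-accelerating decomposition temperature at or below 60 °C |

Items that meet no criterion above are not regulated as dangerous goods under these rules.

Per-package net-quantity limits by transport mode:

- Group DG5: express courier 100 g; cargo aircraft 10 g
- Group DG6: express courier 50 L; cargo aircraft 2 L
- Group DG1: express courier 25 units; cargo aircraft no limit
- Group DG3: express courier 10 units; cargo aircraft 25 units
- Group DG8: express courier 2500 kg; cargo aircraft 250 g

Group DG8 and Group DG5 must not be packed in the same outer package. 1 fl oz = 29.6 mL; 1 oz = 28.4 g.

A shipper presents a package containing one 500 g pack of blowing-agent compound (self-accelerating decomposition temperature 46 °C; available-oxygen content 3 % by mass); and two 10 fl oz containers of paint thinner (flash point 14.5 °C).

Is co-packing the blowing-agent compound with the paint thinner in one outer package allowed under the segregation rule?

Blowing-agent compound: self-accelerating decomposition temperature 46 °C ≤ 60 °C → Group DG8 (Self-Reactive).
Flash point 14.5 °C meets the Group DG6 criterion (Flammable Liquid), so the paint thinner is Group DG6.
No segregation rule bars Group DG8 with Group DG6.

Yes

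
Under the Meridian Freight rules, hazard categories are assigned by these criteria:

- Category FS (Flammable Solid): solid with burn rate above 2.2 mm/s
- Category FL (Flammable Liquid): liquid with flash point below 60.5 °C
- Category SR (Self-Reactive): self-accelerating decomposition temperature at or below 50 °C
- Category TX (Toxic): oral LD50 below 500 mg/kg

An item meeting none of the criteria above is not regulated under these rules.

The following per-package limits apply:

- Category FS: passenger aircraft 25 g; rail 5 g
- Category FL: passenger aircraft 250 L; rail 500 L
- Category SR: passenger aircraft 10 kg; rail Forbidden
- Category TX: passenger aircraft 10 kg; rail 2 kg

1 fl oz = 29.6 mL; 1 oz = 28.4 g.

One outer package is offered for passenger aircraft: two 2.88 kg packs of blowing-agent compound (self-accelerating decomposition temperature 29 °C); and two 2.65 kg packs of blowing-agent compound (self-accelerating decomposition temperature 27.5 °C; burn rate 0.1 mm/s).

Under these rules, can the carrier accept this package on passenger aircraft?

No

With self-accelerating decomposition temperature 29 °C (≤ 50 °C), the blowing-agent compound falls in Category SR.
Blowing-agent compound: self-accelerating decomposition temperature 27.5 °C ≤ 50 °C → Category SR (Self-Reactive).
Category SR net quantity: (two 2.88 kg packs = 5.76 kg) + (two 2.65 kg packs = 5.3 kg) = 11.06 kg.
11.06 kg > 10 kg (passenger aircraft limit, Category SR) — over the limit.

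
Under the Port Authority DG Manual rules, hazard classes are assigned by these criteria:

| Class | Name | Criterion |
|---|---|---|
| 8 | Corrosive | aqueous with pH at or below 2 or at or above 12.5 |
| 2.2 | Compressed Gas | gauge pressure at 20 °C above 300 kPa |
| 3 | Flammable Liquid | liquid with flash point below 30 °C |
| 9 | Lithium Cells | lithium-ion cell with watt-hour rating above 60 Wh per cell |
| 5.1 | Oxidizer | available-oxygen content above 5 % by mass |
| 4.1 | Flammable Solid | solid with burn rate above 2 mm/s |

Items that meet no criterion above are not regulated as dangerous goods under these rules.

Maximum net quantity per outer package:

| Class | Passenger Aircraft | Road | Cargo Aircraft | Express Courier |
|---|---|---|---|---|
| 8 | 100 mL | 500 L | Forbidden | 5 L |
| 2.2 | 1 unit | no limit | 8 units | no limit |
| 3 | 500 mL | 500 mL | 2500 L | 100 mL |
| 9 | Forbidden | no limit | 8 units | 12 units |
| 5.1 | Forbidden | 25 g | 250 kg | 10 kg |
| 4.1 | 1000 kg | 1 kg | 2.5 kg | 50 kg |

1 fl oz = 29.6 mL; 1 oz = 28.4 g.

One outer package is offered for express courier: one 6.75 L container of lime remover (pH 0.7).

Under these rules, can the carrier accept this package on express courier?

The lime remover has pH 0.7, which is ≤ 2, so it is Class 8 (Corrosive).
Class 8 quantity: 6.75 L.
6.75 L exceeds the express courier limit of 5 L for Class 8.

No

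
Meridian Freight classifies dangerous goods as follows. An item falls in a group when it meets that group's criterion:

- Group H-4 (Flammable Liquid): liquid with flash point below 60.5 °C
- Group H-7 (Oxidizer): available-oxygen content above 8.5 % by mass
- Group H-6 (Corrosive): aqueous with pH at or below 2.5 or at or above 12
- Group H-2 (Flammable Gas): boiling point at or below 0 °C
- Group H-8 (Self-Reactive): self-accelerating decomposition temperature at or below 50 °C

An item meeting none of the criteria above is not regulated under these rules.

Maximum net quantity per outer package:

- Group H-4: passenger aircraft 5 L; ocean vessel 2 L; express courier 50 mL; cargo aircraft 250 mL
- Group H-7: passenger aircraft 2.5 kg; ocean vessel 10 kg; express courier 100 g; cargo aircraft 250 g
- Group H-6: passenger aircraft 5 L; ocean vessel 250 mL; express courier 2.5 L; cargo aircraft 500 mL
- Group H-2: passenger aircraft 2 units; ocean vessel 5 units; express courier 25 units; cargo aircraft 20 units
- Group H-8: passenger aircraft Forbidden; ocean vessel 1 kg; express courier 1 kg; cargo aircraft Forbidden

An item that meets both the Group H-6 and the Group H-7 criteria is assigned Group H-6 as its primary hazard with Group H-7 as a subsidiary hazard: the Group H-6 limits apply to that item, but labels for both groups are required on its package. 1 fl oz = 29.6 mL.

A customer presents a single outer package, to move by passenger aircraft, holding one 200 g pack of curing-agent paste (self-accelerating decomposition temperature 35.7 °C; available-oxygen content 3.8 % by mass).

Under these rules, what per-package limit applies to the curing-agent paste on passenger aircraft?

With self-accelerating decomposition temperature 35.7 °C (≤ 50 °C), the curing-agent paste falls in Group H-8.
The passenger aircraft limit for Group H-8 is Forbidden.

Forbidden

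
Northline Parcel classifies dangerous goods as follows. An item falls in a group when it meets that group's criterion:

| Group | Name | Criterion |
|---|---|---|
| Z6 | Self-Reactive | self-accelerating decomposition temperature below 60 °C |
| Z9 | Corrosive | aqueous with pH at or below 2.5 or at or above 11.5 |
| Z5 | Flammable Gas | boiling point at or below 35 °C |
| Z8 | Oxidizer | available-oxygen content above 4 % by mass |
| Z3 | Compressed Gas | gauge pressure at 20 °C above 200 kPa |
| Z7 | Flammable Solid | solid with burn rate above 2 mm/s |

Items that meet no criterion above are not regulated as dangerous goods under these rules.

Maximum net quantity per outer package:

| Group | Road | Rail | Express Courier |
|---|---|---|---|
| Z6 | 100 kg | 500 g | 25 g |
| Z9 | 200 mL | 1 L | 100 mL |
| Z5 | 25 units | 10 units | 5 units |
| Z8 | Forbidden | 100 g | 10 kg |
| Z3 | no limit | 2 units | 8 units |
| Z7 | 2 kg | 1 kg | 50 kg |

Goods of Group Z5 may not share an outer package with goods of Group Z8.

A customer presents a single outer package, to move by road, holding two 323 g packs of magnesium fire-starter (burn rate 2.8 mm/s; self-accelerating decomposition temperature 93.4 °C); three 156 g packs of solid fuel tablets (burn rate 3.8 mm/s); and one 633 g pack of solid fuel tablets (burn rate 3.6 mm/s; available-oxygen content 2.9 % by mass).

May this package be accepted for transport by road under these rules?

With burn rate 2.8 mm/s (> 2 mm/s), the magnesium fire-starter falls in Group Z7.
With burn rate 3.8 mm/s (> 2 mm/s), the solid fuel tablets fall in Group Z7.
With burn rate 3.6 mm/s (> 2 mm/s), the solid fuel tablets fall in Group Z7.
Group Z7 net quantity: (two 323 g packs = 646 g) + (three 156 g packs = 468 g) + 633 g = 1.747 kg.
That is within the Group Z7 road limit of 2 kg.

Yes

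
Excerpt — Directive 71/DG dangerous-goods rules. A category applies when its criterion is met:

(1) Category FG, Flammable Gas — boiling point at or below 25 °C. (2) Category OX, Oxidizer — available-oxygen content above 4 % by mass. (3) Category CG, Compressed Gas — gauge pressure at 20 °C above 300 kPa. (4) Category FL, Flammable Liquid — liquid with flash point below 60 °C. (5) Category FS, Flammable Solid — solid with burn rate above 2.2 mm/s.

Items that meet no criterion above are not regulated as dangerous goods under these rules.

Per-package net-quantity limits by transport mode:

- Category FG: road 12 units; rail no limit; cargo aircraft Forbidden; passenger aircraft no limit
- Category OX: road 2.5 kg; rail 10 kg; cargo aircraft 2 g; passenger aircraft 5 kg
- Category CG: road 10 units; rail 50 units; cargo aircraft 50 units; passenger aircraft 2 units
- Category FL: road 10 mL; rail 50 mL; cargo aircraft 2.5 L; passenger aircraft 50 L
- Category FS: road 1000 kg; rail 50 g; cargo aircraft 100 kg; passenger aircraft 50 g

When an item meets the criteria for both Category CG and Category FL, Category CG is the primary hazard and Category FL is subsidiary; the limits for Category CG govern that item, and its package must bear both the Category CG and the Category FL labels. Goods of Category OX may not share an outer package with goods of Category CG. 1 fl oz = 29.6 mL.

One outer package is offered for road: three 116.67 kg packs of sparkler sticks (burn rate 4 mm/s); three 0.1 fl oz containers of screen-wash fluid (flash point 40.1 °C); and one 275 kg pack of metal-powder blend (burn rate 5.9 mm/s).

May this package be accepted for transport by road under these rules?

Yes

With burn rate 4 mm/s (> 2.2 mm/s), the sparkler sticks fall in Category FS.
With flash point 40.1 °C (< 60 °C), the screen-wash fluid falls in Category FL.
Burn rate 5.9 mm/s meets the Category FS criterion (Flammable Solid), so the metal-powder blend is Category FS.
Category FS net quantity: (three 116.67 kg packs = 350.01 kg) + 275 kg = 625.01 kg.
625.01 kg is within the road limit of 1000 kg for Category FS.
Category FL quantity: three 0.1 fl oz containers = 8.88 mL.
That is within the Category FL road limit of 10 mL.
The segregation rule (Category OX with Category CG) does not apply to Category FS with Category FL.
Every hazard category is within its road limit and no segregation rule is violated.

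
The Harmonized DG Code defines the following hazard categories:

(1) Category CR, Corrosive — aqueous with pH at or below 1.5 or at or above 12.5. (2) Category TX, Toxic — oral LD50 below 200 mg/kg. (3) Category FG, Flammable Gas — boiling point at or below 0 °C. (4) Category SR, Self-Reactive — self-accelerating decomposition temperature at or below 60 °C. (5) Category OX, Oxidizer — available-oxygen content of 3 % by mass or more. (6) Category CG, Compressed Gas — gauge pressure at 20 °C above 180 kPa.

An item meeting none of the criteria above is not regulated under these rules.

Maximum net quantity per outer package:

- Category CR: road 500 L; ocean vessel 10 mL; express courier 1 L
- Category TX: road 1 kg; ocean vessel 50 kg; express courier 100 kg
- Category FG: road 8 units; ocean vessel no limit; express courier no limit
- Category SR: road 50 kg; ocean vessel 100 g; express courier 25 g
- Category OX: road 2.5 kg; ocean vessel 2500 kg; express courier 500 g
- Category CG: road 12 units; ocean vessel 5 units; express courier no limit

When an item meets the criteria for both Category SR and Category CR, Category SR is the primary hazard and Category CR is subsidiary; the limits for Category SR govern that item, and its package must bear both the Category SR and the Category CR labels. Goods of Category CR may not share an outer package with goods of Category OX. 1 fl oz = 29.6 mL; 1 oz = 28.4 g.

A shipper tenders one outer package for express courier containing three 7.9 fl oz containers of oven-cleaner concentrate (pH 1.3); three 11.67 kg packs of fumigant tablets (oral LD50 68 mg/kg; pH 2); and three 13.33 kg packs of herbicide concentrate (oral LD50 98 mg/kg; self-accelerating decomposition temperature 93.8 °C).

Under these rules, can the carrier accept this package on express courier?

The oven-cleaner concentrate has pH 1.3, which is ≤ 1.5, so it is Category CR (Corrosive).
Fumigant tablets: oral LD50 68 mg/kg < 200 mg/kg → Category TX (Toxic).
The herbicide concentrate has oral LD50 98 mg/kg, which is < 200 mg/kg, so it is Category TX (Toxic).
Total Category TX: (three 11.67 kg packs = 35.01 kg) + (three 13.33 kg packs = 39.99 kg) = 75 kg.
That is within the Category TX express courier limit of 100 kg.
Category CR quantity: three 7.9 fl oz containers = 701.52 mL.
701.52 mL ≤ 1 L (express courier limit, Category CR) — within limit.
The segregation rule (Category CR with Category OX) does not apply to Category TX with Category CR.
Every hazard category is within its express courier limit and no segregation rule is violated.

Yes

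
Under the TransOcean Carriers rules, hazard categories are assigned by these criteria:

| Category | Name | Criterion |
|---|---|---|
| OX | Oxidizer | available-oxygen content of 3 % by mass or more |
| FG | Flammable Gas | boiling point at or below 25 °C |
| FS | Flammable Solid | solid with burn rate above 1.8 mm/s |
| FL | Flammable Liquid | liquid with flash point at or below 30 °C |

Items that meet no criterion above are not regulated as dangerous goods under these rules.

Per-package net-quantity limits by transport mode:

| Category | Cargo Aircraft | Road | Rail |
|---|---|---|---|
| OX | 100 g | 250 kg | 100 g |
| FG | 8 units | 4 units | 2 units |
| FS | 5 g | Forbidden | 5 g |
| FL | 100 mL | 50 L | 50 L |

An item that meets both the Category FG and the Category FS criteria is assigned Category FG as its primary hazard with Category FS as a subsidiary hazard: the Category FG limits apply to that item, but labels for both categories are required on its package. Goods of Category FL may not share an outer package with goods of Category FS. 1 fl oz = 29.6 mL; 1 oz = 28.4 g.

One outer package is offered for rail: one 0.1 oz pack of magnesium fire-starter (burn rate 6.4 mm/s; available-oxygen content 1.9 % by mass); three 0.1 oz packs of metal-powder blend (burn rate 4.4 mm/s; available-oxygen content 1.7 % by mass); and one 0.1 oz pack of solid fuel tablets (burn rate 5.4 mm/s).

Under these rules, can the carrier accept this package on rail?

The magnesium fire-starter has burn rate 6.4 mm/s, which is > 1.8 mm/s, so it is Category FS (Flammable Solid).
The metal-powder blend has burn rate 4.4 mm/s, which is > 1.8 mm/s, so it is Category FS (Flammable Solid).
Solid fuel tablets: burn rate 5.4 mm/s > 1.8 mm/s → Category FS (Flammable Solid).
Total Category FS: (one 0.1 oz pack = 2.84 g) + (three 0.1 oz packs = 8.52 g) + (one 0.1 oz pack = 2.84 g) = 14.2 g.
14.2 g > 5 g (rail limit, Category FS) — over the limit.

No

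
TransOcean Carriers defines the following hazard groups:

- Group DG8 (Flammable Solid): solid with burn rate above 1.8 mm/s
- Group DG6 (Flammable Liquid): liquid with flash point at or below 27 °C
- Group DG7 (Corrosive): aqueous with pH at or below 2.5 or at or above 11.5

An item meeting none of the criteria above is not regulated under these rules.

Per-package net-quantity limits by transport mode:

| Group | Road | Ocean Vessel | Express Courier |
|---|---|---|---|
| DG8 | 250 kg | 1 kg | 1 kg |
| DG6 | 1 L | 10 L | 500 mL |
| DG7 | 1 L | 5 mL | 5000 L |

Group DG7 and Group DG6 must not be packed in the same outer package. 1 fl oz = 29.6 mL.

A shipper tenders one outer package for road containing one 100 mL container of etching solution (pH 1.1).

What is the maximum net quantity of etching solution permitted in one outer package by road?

1 L

The etching solution has pH 1.1, which is ≤ 2.5, so it is Group DG7 (Corrosive).
The road limit for Group DG7 is 1 L.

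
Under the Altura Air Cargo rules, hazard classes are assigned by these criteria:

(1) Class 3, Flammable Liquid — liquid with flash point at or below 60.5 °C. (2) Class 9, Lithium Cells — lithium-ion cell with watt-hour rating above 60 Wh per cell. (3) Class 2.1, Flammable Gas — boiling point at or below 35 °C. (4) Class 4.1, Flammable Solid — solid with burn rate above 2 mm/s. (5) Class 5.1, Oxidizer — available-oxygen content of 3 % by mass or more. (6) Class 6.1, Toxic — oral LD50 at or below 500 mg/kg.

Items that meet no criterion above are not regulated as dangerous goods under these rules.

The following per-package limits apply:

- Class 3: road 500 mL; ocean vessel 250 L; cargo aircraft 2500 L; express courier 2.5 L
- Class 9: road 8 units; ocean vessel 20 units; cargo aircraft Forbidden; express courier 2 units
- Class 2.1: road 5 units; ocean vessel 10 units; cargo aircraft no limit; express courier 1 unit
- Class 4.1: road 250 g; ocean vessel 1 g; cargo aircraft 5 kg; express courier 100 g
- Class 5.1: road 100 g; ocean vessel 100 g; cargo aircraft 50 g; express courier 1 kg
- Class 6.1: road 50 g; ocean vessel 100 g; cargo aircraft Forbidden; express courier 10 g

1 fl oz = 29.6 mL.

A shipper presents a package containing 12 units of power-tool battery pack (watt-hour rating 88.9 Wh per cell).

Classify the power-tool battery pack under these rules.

Class 9

With watt-hour rating 88.9 Wh per cell (> 60 Wh per cell), the power-tool battery pack falls in Class 9.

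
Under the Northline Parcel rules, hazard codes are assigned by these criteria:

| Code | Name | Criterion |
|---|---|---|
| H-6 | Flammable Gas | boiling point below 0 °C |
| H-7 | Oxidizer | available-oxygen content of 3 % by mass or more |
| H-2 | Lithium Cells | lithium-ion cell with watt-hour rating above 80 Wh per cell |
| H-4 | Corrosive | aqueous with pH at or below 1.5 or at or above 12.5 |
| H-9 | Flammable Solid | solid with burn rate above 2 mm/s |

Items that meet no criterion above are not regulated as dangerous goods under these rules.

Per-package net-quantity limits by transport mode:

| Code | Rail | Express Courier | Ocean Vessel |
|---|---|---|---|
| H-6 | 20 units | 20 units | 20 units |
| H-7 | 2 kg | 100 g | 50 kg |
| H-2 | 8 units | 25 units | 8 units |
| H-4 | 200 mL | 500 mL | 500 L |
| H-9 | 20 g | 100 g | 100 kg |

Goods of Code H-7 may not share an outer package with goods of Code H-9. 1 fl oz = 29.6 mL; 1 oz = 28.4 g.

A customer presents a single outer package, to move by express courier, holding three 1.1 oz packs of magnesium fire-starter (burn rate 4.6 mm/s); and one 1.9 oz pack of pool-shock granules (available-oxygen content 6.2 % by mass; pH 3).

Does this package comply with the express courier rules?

No

The magnesium fire-starter has burn rate 4.6 mm/s, which is > 2 mm/s, so it is Code H-9 (Flammable Solid).
The pool-shock granules have available-oxygen content 6.2 % by mass, which is ≥ 3 % by mass, so they are Code H-7 (Oxidizer).
Code H-7 quantity: one 1.9 oz pack = 53.96 g.
53.96 g ≤ 100 g (express courier limit, Code H-7) — within limit.
Code H-9 quantity: three 1.1 oz packs = 93.72 g.
93.72 g is within the express courier limit of 100 g for Code H-9.
Code H-7 and Code H-9 may not share an outer package.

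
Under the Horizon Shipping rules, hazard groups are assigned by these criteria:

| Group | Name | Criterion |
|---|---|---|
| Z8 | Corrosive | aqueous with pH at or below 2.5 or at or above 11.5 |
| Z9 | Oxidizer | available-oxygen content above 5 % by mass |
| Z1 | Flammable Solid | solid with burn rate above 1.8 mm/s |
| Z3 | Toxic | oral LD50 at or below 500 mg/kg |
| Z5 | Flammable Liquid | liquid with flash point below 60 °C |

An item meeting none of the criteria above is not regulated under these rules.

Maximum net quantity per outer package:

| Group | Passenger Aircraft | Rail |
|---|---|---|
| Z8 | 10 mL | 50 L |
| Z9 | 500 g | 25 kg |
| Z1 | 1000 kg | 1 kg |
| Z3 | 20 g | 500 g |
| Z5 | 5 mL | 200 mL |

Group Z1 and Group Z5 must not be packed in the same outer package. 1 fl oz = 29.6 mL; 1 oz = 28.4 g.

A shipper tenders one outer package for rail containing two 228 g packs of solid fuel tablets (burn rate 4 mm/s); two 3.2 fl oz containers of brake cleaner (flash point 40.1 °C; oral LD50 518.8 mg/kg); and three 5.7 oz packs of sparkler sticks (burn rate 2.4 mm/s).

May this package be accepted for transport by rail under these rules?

With burn rate 4 mm/s (> 1.8 mm/s), the solid fuel tablets fall in Group Z1.
Brake cleaner: flash point 40.1 °C < 60 °C → Group Z5 (Flammable Liquid).
Sparkler sticks: burn rate 2.4 mm/s > 1.8 mm/s → Group Z1 (Flammable Solid).
Total Group Z1: (two 228 g packs = 456 g) + (three 5.7 oz packs = 485.64 g) = 941.64 g.
941.64 g is within the rail limit of 1 kg for Group Z1.
Group Z5 quantity: two 3.2 fl oz containers = 189.44 mL.
189.44 mL is within the rail limit of 200 mL for Group Z5.
Group Z1 and Group Z5 may not share an outer package.

No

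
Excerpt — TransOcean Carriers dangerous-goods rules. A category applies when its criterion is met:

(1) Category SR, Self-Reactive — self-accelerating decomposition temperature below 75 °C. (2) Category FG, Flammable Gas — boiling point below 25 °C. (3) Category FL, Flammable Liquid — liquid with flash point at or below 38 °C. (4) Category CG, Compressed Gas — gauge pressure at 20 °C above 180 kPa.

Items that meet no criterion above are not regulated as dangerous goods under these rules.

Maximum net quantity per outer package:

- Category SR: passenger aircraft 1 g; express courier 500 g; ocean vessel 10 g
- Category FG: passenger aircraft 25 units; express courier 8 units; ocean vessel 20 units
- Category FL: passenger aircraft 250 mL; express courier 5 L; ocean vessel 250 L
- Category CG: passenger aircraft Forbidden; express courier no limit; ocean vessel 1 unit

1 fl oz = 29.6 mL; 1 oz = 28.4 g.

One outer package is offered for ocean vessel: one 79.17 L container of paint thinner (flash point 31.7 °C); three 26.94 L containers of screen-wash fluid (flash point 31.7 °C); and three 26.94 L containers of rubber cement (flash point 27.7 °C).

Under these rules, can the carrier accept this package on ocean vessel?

Yes

The paint thinner has flash point 31.7 °C, which is ≤ 38 °C, so it is Category FL (Flammable Liquid).
Flash point 31.7 °C meets the Category FL criterion (Flammable Liquid), so the screen-wash fluid is Category FL.
With flash point 27.7 °C (≤ 38 °C), the rubber cement falls in Category FL.
Category FL net quantity: 79.17 L + (three 26.94 L containers = 80.82 L) + (three 26.94 L containers = 80.82 L) = 240.81 L.
240.81 L ≤ 250 L (ocean vessel limit, Category FL) — within limit.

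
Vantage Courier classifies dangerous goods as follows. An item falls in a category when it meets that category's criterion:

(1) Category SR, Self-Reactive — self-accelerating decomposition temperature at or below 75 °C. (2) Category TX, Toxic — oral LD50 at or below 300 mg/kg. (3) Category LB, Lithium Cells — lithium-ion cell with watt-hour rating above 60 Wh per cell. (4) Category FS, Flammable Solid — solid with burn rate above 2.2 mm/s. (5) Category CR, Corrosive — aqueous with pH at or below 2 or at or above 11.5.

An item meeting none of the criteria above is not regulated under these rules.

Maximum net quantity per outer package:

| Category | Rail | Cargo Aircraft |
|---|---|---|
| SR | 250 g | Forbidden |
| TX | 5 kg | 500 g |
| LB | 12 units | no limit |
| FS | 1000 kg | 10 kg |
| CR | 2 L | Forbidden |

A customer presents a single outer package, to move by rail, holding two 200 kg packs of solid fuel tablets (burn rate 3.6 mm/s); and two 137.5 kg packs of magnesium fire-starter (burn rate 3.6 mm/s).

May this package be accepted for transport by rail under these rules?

Solid fuel tablets: burn rate 3.6 mm/s > 2.2 mm/s → Category FS (Flammable Solid).
With burn rate 3.6 mm/s (> 2.2 mm/s), the magnesium fire-starter falls in Category FS.
Category FS net quantity: (two 200 kg packs = 400 kg) + (two 137.5 kg packs = 275 kg) = 675 kg.
That is within the Category FS rail limit of 1000 kg.

Yes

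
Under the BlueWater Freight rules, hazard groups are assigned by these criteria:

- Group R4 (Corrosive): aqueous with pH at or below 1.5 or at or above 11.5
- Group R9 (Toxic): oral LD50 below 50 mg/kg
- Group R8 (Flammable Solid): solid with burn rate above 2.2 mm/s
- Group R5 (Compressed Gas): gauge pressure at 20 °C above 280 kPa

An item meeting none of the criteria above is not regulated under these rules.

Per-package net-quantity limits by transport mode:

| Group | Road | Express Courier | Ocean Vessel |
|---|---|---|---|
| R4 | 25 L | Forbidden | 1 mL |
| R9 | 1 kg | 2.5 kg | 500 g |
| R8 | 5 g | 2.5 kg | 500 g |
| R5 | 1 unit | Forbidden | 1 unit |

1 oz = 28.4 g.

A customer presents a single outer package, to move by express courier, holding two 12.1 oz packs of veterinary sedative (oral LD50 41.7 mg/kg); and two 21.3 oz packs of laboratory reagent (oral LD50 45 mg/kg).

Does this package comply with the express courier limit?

Yes

Veterinary sedative: oral LD50 41.7 mg/kg < 50 mg/kg → Group R9 (Toxic).
With oral LD50 45 mg/kg (< 50 mg/kg), the laboratory reagent falls in Group R9.
Total Group R9: (two 12.1 oz packs = 687.28 g) + (two 21.3 oz packs = 1209.84 g) = 1897.12 g.
1897.12 g is within the express courier limit of 2.5 kg for Group R9.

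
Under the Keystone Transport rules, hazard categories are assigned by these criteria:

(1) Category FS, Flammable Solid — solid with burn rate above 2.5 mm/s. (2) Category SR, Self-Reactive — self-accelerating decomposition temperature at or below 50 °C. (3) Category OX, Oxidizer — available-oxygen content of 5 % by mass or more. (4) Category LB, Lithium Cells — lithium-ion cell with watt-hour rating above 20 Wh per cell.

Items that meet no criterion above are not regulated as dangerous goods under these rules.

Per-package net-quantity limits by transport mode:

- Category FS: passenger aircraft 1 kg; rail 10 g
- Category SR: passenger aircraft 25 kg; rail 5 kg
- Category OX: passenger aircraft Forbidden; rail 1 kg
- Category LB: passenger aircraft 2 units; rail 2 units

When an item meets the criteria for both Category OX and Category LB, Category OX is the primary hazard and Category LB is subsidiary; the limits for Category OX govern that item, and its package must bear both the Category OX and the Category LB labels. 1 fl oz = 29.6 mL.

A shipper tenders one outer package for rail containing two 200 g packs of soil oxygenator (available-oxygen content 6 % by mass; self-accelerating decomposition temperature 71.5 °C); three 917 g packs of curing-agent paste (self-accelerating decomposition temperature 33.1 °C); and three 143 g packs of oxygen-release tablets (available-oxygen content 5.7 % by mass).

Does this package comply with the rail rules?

With available-oxygen content 6 % by mass (≥ 5 % by mass), the soil oxygenator falls in Category OX.
With self-accelerating decomposition temperature 33.1 °C (≤ 50 °C), the curing-agent paste falls in Category SR.
Oxygen-release tablets: available-oxygen content 5.7 % by mass ≥ 5 % by mass → Category OX (Oxidizer).
Category OX net quantity: (two 200 g packs = 400 g) + (three 143 g packs = 429 g) = 829 g.
829 g is within the rail limit of 1 kg for Category OX.
Category SR quantity: three 917 g packs = 2.751 kg.
2.751 kg is within the rail limit of 5 kg for Category SR.
Every hazard category is within its rail limit and no segregation rule is violated.

Yes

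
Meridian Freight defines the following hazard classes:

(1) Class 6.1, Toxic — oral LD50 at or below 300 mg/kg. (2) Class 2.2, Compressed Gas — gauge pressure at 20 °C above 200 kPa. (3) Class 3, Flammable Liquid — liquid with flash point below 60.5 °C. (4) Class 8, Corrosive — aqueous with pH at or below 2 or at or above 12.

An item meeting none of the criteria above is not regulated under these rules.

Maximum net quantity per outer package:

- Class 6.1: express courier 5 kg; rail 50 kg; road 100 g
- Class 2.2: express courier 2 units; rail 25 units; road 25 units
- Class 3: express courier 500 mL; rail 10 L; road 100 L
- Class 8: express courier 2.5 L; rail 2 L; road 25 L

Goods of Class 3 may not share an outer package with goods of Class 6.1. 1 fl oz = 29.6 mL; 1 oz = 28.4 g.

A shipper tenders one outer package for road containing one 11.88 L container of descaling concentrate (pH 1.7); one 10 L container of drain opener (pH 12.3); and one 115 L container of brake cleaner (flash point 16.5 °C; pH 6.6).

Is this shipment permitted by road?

No

With pH 1.7 (≤ 2), the descaling concentrate falls in Class 8.
The drain opener has pH 12.3, which is ≥ 12, so it is Class 8 (Corrosive).
Flash point 16.5 °C meets the Class 3 criterion (Flammable Liquid), so the brake cleaner is Class 3.
Total Class 8: 11.88 L + 10 L = 21.88 L.
21.88 L ≤ 25 L (road limit, Class 8) — within limit.
Class 3 quantity: 115 L.
115 L exceeds the road limit of 100 L for Class 3.
The segregation rule (Class 3 with Class 6.1) does not apply to Class 8 with Class 3.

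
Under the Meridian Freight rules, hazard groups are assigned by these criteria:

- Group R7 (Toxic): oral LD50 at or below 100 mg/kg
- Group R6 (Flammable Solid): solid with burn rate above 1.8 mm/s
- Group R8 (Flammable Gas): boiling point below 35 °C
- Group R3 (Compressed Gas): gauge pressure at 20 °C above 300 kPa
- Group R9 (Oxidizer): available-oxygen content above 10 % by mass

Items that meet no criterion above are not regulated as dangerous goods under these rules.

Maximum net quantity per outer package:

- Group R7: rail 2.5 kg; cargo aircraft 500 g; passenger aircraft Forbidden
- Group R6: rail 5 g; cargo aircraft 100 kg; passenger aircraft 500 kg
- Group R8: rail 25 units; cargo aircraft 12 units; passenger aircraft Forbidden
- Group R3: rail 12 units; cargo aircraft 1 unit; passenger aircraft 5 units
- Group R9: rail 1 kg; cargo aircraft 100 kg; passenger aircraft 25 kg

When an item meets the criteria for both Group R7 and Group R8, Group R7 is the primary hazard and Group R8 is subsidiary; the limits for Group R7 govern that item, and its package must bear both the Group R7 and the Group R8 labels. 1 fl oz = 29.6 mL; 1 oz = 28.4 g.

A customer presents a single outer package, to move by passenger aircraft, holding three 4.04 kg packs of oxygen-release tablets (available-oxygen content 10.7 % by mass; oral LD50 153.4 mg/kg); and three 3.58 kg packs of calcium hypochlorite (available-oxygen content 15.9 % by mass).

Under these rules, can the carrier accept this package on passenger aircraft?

The oxygen-release tablets have available-oxygen content 10.7 % by mass, which is > 10 % by mass, so they are Group R9 (Oxidizer).
Available-oxygen content 15.9 % by mass meets the Group R9 criterion (Oxidizer), so the calcium hypochlorite is Group R9.
Group R9 net quantity: (three 4.04 kg packs = 12.12 kg) + (three 3.58 kg packs = 10.74 kg) = 22.86 kg.
22.86 kg ≤ 25 kg (passenger aircraft limit, Group R9) — within limit.

Yes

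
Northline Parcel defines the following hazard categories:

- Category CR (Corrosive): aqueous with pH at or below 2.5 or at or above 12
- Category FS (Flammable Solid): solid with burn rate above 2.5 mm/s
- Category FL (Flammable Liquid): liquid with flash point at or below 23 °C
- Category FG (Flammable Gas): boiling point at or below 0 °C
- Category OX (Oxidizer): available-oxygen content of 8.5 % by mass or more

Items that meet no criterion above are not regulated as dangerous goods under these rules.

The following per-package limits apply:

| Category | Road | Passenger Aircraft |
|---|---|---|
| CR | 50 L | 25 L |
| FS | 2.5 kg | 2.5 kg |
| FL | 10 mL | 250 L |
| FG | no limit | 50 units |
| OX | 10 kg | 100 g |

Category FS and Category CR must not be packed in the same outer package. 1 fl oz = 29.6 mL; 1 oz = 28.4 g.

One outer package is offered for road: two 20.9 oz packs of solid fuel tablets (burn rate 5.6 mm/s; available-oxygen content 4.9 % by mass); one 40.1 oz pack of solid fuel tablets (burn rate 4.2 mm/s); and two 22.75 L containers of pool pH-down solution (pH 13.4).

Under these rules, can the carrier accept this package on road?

With burn rate 5.6 mm/s (> 2.5 mm/s), the solid fuel tablets fall in Category FS.
The solid fuel tablets have burn rate 4.2 mm/s, which is > 2.5 mm/s, so they are Category FS (Flammable Solid).
With pH 13.4 (≥ 12), the pool pH-down solution falls in Category CR.
Total Category FS: (two 20.9 oz packs = 1187.12 g) + (one 40.1 oz pack = 1138.84 g) = 2325.96 g.
2325.96 g ≤ 2.5 kg (road limit, Category FS) — within limit.
Category CR quantity: two 22.75 L containers = 45.5 L.
45.5 L is within the road limit of 50 L for Category CR.
Category FS and Category CR may not share an outer package.

No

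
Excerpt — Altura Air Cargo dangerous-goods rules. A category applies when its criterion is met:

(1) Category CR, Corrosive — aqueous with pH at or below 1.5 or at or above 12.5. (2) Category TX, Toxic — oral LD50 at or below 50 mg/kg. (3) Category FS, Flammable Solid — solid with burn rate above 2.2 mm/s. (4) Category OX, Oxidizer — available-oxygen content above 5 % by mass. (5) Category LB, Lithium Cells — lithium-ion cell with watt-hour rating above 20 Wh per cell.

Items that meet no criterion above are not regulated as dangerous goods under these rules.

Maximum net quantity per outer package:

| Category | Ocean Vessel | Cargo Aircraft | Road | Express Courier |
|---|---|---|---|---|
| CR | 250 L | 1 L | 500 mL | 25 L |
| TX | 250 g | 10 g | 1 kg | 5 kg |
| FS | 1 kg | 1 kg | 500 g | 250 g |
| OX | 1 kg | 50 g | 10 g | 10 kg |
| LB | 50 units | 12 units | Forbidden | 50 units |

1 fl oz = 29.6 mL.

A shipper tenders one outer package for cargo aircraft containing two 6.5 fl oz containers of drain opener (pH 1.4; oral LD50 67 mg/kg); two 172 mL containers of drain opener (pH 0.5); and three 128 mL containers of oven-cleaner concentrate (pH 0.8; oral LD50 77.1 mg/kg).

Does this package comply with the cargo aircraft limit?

No

The drain opener has pH 1.4, which is ≤ 1.5, so it is Category CR (Corrosive).
pH 0.5 meets the Category CR criterion (Corrosive), so the drain opener is Category CR.
The oven-cleaner concentrate has pH 0.8, which is ≤ 1.5, so it is Category CR (Corrosive).
Total Category CR: (two 6.5 fl oz containers = 384.8 mL) + (two 172 mL containers = 344 mL) + (three 128 mL containers = 384 mL) = 1112.8 mL.
1112.8 mL exceeds the cargo aircraft limit of 1 L for Category CR.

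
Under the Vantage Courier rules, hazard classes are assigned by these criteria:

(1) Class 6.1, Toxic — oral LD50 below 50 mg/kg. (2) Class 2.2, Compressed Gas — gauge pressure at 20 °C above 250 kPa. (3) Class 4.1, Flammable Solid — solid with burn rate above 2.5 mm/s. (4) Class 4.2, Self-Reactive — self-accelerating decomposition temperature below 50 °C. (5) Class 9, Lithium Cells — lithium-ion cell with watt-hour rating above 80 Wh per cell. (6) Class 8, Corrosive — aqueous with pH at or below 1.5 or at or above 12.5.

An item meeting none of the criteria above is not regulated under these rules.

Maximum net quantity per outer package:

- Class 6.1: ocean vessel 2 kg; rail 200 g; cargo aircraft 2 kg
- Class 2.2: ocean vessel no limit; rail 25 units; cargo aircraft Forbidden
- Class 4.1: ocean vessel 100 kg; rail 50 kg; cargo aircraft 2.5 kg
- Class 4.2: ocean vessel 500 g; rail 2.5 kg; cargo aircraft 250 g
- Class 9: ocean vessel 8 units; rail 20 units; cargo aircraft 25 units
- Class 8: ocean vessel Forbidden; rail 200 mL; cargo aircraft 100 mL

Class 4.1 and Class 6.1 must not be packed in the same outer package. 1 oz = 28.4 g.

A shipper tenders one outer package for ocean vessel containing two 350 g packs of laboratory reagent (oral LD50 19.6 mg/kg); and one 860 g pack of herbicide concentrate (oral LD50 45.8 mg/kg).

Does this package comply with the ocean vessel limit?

Yes

The laboratory reagent has oral LD50 19.6 mg/kg, which is < 50 mg/kg, so it is Class 6.1 (Toxic).
With oral LD50 45.8 mg/kg (< 50 mg/kg), the herbicide concentrate falls in Class 6.1.
Class 6.1 net quantity: (two 350 g packs = 700 g) + 860 g = 1.56 kg.
That is within the Class 6.1 ocean vessel limit of 2 kg.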